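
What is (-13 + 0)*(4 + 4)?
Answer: -104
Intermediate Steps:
(-13 + 0)*(4 + 4) = -13*8 = -104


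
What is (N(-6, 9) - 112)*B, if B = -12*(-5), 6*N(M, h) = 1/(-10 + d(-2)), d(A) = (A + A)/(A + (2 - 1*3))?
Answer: -87375/13 ≈ -6721.2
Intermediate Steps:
d(A) = 2*A/(-1 + A) (d(A) = (2*A)/(A + (2 - 3)) = (2*A)/(A - 1) = (2*A)/(-1 + A) = 2*A/(-1 + A))
N(M, h) = -1/52 (N(M, h) = 1/(6*(-10 + 2*(-2)/(-1 - 2))) = 1/(6*(-10 + 2*(-2)/(-3))) = 1/(6*(-10 + 2*(-2)*(-⅓))) = 1/(6*(-10 + 4/3)) = 1/(6*(-26/3)) = (⅙)*(-3/26) = -1/52)
B = 60
(N(-6, 9) - 112)*B = (-1/52 - 112)*60 = -5825/52*60 = -87375/13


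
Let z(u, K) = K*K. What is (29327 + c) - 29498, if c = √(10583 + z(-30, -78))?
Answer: -171 + √16667 ≈ -41.899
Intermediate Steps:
z(u, K) = K²
c = √16667 (c = √(10583 + (-78)²) = √(10583 + 6084) = √16667 ≈ 129.10)
(29327 + c) - 29498 = (29327 + √16667) - 29498 = -171 + √16667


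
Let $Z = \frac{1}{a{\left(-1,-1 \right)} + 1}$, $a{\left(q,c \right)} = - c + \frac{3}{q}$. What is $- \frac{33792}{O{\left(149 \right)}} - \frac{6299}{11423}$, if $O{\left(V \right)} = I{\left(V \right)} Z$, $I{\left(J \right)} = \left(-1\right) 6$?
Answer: $- \frac{64340635}{11423} \approx -5632.6$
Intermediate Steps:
$I{\left(J \right)} = -6$
$Z = -1$ ($Z = \frac{1}{\left(\left(-1\right) \left(-1\right) + \frac{3}{-1}\right) + 1} = \frac{1}{\left(1 + 3 \left(-1\right)\right) + 1} = \frac{1}{\left(1 - 3\right) + 1} = \frac{1}{-2 + 1} = \frac{1}{-1} = -1$)
$O{\left(V \right)} = 6$ ($O{\left(V \right)} = \left(-6\right) \left(-1\right) = 6$)
$- \frac{33792}{O{\left(149 \right)}} - \frac{6299}{11423} = - \frac{33792}{6} - \frac{6299}{11423} = \left(-33792\right) \frac{1}{6} - \frac{6299}{11423} = -5632 - \frac{6299}{11423} = - \frac{64340635}{11423}$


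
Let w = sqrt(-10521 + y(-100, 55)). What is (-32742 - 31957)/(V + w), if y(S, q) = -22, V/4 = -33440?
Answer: 8654138240/17891748143 + 64699*I*sqrt(10543)/17891748143 ≈ 0.48369 + 0.0003713*I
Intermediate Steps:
V = -133760 (V = 4*(-33440) = -133760)
w = I*sqrt(10543) (w = sqrt(-10521 - 22) = sqrt(-10543) = I*sqrt(10543) ≈ 102.68*I)
(-32742 - 31957)/(V + w) = (-32742 - 31957)/(-133760 + I*sqrt(10543)) = -64699/(-133760 + I*sqrt(10543))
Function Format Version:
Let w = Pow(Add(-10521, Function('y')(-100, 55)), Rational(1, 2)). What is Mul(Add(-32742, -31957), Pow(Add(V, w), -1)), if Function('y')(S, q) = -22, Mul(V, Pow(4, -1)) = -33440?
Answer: Add(Rational(8654138240, 17891748143), Mul(Rational(64699, 17891748143), I, Pow(10543, Rational(1, 2)))) ≈ Add(0.48369, Mul(0.00037130, I))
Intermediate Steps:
V = -133760 (V = Mul(4, -33440) = -133760)
w = Mul(I, Pow(10543, Rational(1, 2))) (w = Pow(Add(-10521, -22), Rational(1, 2)) = Pow(-10543, Rational(1, 2)) = Mul(I, Pow(10543, Rational(1, 2))) ≈ Mul(102.68, I))
Mul(Add(-32742, -31957), Pow(Add(V, w), -1)) = Mul(Add(-32742, -31957), Pow(Add(-133760, Mul(I, Pow(10543, Rational(1, 2)))), -1)) = Mul(-64699, Pow(Add(-133760, Mul(I, Pow(10543, Rational(1, 2)))), -1))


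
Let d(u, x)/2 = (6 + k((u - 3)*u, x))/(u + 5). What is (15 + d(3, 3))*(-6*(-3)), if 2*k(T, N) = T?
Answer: 297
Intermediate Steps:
k(T, N) = T/2
d(u, x) = 2*(6 + u*(-3 + u)/2)/(5 + u) (d(u, x) = 2*((6 + ((u - 3)*u)/2)/(u + 5)) = 2*((6 + ((-3 + u)*u)/2)/(5 + u)) = 2*((6 + (u*(-3 + u))/2)/(5 + u)) = 2*((6 + u*(-3 + u)/2)/(5 + u)) = 2*(6 + u*(-3 + u)/2)/(5 + u))
(15 + d(3, 3))*(-6*(-3)) = (15 + (12 + 3*(-3 + 3))/(5 + 3))*(-6*(-3)) = (15 + (12 + 3*0)/8)*18 = (15 + (12 + 0)/8)*18 = (15 + (⅛)*12)*18 = (15 + 3/2)*18 = (33/2)*18 = 297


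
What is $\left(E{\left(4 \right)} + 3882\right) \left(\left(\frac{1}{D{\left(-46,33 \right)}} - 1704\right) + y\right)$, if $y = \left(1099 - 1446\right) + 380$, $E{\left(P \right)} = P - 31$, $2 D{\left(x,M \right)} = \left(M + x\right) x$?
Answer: $- \frac{1926065940}{299} \approx -6.4417 \cdot 10^{6}$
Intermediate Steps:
$D{\left(x,M \right)} = \frac{x \left(M + x\right)}{2}$ ($D{\left(x,M \right)} = \frac{\left(M + x\right) x}{2} = \frac{x \left(M + x\right)}{2}$)
$E{\left(P \right)} = -31 + P$
$y = 33$ ($y = -347 + 380 = 33$)
$\left(E{\left(4 \right)} + 3882\right) \left(\left(\frac{1}{D{\left(-46,33 \right)}} - 1704\right) + y\right) = \left(\left(-31 + 4\right) + 3882\right) \left(\left(\frac{1}{\frac{1}{2} \left(-46\right) \left(33 - 46\right)} - 1704\right) + 33\right) = \left(-27 + 3882\right) \left(\left(\frac{1}{\frac{1}{2} \left(-46\right) \left(-13\right)} - 1704\right) + 33\right) = 3855 \left(\left(\frac{1}{299} - 1704\right) + 33\right) = 3855 \left(- \frac{509495}{299} + 33\right) = 3855 \left(- \frac{499628}{299}\right) = - \frac{1926065940}{299}$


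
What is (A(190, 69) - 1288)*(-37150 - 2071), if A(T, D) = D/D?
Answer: 50477427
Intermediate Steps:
A(T, D) = 1
(A(190, 69) - 1288)*(-37150 - 2071) = (1 - 1288)*(-37150 - 2071) = -1287*(-39221) = 50477427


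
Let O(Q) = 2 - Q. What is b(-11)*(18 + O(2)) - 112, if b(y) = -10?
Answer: -292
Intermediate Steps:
b(-11)*(18 + O(2)) - 112 = -10*(18 + (2 - 1*2)) - 112 = -10*(18 + (2 - 2)) - 112 = -10*(18 + 0) - 112 = -10*18 - 112 = -180 - 112 = -292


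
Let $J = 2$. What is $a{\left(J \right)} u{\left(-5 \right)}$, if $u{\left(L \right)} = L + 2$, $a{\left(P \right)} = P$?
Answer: $-6$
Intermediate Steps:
$u{\left(L \right)} = 2 + L$
$a{\left(J \right)} u{\left(-5 \right)} = 2 \left(2 - 5\right) = 2 \left(-3\right) = -6$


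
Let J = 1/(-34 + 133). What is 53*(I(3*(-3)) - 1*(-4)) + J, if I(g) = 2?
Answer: 31483/99 ≈ 318.01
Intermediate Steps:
J = 1/99 ≈ 0.010101
53*(I(3*(-3)) - 1*(-4)) + J = 53*(2 - 1*(-4)) + 1/99 = 53*(2 + 4) + 1/99 = 53*6 + 1/99 = 318 + 1/99 = 31483/99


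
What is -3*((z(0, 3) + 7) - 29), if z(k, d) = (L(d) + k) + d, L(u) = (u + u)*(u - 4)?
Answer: 75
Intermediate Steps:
L(u) = 2*u*(-4 + u) (L(u) = (2*u)*(-4 + u) = 2*u*(-4 + u))
z(k, d) = d + k + 2*d*(-4 + d) (z(k, d) = (2*d*(-4 + d) + k) + d = (k + 2*d*(-4 + d)) + d = d + k + 2*d*(-4 + d))
-3*((z(0, 3) + 7) - 29) = -3*(((3 + 0 + 2*3*(-4 + 3)) + 7) - 29) = -3*(((3 + 0 + 2*3*(-1)) + 7) - 29) = -3*(((3 + 0 - 6) + 7) - 29) = -3*((-3 + 7) - 29) = -3*(4 - 29) = -3*(-25) = 75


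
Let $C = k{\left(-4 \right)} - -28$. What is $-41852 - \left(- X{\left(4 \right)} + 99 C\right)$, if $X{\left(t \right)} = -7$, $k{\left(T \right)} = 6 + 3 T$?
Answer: $-44037$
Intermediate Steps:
$C = 22$ ($C = \left(6 + 3 \left(-4\right)\right) - -28 = \left(6 - 12\right) + 28 = -6 + 28 = 22$)
$-41852 - \left(- X{\left(4 \right)} + 99 C\right) = -41852 - 2185 = -44037$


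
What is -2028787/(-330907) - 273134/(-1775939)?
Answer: 3693383908531/587670646673 ≈ 6.2848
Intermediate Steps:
-2028787/(-330907) - 273134/(-1775939) = -2028787*(-1/330907) - 273134*(-1/1775939) = 2028787/330907 + 273134/1775939 = 3693383908531/587670646673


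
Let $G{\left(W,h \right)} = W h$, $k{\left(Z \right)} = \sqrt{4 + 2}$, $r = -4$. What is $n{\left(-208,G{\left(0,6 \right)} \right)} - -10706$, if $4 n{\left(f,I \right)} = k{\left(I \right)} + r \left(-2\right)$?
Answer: $10708 + \frac{\sqrt{6}}{4} \approx 10709.0$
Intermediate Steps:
$k{\left(Z \right)} = \sqrt{6}$
$n{\left(f,I \right)} = 2 + \frac{\sqrt{6}}{4}$ ($n{\left(f,I \right)} = \frac{\sqrt{6} - -8}{4} = \frac{\sqrt{6} + 8}{4} = \frac{8 + \sqrt{6}}{4} = 2 + \frac{\sqrt{6}}{4}$)
$n{\left(-208,G{\left(0,6 \right)} \right)} - -10706 = \left(2 + \frac{\sqrt{6}}{4}\right) - -10706 = \left(2 + \frac{\sqrt{6}}{4}\right) + 10706 = 10708 + \frac{\sqrt{6}}{4}$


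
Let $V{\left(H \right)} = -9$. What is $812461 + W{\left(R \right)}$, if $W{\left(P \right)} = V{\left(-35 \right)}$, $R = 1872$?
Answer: $812452$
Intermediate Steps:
$W{\left(P \right)} = -9$
$812461 + W{\left(R \right)} = 812461 - 9 = 812452$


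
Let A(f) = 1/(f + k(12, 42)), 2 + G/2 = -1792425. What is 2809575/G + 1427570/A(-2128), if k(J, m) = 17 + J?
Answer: -10741905424822795/3584854 ≈ -2.9965e+9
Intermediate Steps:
G = -3584854 (G = -4 + 2*(-1792425) = -4 - 3584850 = -3584854)
A(f) = 1/(29 + f) (A(f) = 1/(f + (17 + 12)) = 1/(f + 29) = 1/(29 + f))
2809575/G + 1427570/A(-2128) = 2809575/(-3584854) + 1427570/(1/(29 - 2128)) = 2809575*(-1/3584854) + 1427570/(1/(-2099)) = -2809575/3584854 + 1427570/(-1/2099) = -2809575/3584854 + 1427570*(-2099) = -2809575/3584854 - 2996469430 = -10741905424822795/3584854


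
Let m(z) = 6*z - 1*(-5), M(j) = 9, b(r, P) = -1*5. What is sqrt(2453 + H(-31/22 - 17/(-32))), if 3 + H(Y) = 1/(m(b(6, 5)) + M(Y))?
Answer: sqrt(39199)/4 ≈ 49.497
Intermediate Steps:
b(r, P) = -5
m(z) = 5 + 6*z (m(z) = 6*z + 5 = 5 + 6*z)
H(Y) = -49/16 (H(Y) = -3 + 1/((5 + 6*(-5)) + 9) = -3 + 1/((5 - 30) + 9) = -3 + 1/(-25 + 9) = -3 + 1/(-16) = -3 - 1/16 = -49/16)
sqrt(2453 + H(-31/22 - 17/(-32))) = sqrt(2453 - 49/16) = sqrt(39199/16) = sqrt(39199)/4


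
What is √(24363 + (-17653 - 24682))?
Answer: 2*I*√4493 ≈ 134.06*I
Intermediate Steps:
√(24363 + (-17653 - 24682)) = √(24363 - 42335) = √(-17972) = 2*I*√4493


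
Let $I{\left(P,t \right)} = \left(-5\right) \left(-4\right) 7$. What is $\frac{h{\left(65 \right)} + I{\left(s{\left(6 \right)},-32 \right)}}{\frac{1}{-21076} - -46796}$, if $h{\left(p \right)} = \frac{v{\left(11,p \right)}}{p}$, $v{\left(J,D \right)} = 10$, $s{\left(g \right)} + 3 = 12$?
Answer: $\frac{38400472}{12821542435} \approx 0.002995$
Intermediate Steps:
$s{\left(g \right)} = 9$ ($s{\left(g \right)} = -3 + 12 = 9$)
$I{\left(P,t \right)} = 140$ ($I{\left(P,t \right)} = 20 \cdot 7 = 140$)
$h{\left(p \right)} = \frac{10}{p}$
$\frac{h{\left(65 \right)} + I{\left(s{\left(6 \right)},-32 \right)}}{\frac{1}{-21076} - -46796} = \frac{\frac{10}{65} + 140}{\frac{1}{-21076} - -46796} = \frac{10 \cdot \frac{1}{65} + 140}{- \frac{1}{21076} + 46796} = \frac{\frac{2}{13} + 140}{\frac{986272495}{21076}} = \frac{1822}{13} \cdot \frac{21076}{986272495} = \frac{38400472}{12821542435}$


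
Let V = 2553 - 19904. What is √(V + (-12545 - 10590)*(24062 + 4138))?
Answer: I*√652424351 ≈ 25543.0*I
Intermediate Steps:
V = -17351
√(V + (-12545 - 10590)*(24062 + 4138)) = √(-17351 + (-12545 - 10590)*(24062 + 4138)) = √(-17351 - 23135*28200) = √(-17351 - 652407000) = √(-652424351) = I*√652424351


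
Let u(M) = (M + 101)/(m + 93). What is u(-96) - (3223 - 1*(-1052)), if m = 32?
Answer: -106874/25 ≈ -4275.0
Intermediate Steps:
u(M) = 101/125 + M/125 (u(M) = (M + 101)/(32 + 93) = (101 + M)/125 = (101 + M)*(1/125) = 101/125 + M/125)
u(-96) - (3223 - 1*(-1052)) = (101/125 + (1/125)*(-96)) - (3223 - 1*(-1052)) = (101/125 - 96/125) - (3223 + 1052) = 1/25 - 1*4275 = 1/25 - 4275 = -106874/25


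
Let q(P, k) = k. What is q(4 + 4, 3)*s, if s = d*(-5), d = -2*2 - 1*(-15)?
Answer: -165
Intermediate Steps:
d = 11 (d = -4 + 15 = 11)
s = -55 (s = 11*(-5) = -55)
q(4 + 4, 3)*s = 3*(-55) = -165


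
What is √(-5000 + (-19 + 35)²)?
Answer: 2*I*√1186 ≈ 68.877*I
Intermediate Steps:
√(-5000 + (-19 + 35)²) = √(-5000 + 16²) = √(-5000 + 256) = √(-4744) = 2*I*√1186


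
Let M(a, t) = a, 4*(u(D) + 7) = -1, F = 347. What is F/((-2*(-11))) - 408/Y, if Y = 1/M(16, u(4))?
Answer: -143269/22 ≈ -6512.2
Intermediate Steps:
u(D) = -29/4 (u(D) = -7 + (¼)*(-1) = -7 - ¼ = -29/4)
Y = 1/16 ≈ 0.062500
F/((-2*(-11))) - 408/Y = 347/((-2*(-11))) - 408/1/16 = 347/22 - 408*16 = 347*(1/22) - 6528 = 347/22 - 6528 = -143269/22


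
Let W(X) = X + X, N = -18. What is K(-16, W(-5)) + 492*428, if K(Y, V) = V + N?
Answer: 210548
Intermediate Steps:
W(X) = 2*X
K(Y, V) = -18 + V (K(Y, V) = V - 18 = -18 + V)
K(-16, W(-5)) + 492*428 = (-18 + 2*(-5)) + 492*428 = (-18 - 10) + 210576 = -28 + 210576 = 210548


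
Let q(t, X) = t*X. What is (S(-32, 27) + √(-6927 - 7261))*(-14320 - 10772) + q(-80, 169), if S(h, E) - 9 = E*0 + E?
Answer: -916832 - 50184*I*√3547 ≈ -9.1683e+5 - 2.9888e+6*I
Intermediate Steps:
S(h, E) = 9 + E (S(h, E) = 9 + (E*0 + E) = 9 + (0 + E) = 9 + E)
q(t, X) = X*t
(S(-32, 27) + √(-6927 - 7261))*(-14320 - 10772) + q(-80, 169) = ((9 + 27) + √(-6927 - 7261))*(-14320 - 10772) + 169*(-80) = (36 + √(-14188))*(-25092) - 13520 = (36 + 2*I*√3547)*(-25092) - 13520 = (-903312 - 50184*I*√3547) - 13520 = -916832 - 50184*I*√3547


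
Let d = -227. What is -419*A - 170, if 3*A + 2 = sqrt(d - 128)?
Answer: 328/3 - 419*I*sqrt(355)/3 ≈ 109.33 - 2631.5*I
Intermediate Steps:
A = -2/3 + I*sqrt(355)/3 (A = -2/3 + sqrt(-227 - 128)/3 = -2/3 + sqrt(-355)/3 = -2/3 + (I*sqrt(355))/3 = -2/3 + I*sqrt(355)/3 ≈ -0.66667 + 6.2805*I)
-419*A - 170 = -419*(-2/3 + I*sqrt(355)/3) - 170 = (838/3 - 419*I*sqrt(355)/3) - 170 = 328/3 - 419*I*sqrt(355)/3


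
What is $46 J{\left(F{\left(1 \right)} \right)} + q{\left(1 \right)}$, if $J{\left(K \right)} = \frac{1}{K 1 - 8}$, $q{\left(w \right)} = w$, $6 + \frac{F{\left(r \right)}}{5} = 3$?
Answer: $-1$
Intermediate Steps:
$F{\left(r \right)} = -15$ ($F{\left(r \right)} = -30 + 5 \cdot 3 = -30 + 15 = -15$)
$J{\left(K \right)} = \frac{1}{-8 + K}$ ($J{\left(K \right)} = \frac{1}{K - 8} = \frac{1}{-8 + K}$)
$46 J{\left(F{\left(1 \right)} \right)} + q{\left(1 \right)} = \frac{46}{-8 - 15} + 1 = \frac{46}{-23} + 1 = 46 \left(- \frac{1}{23}\right) + 1 = -2 + 1 = -1$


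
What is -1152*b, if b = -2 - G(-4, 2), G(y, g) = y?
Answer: -2304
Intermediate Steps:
b = 2 (b = -2 - 1*(-4) = -2 + 4 = 2)
-1152*b = -1152*2 = -2304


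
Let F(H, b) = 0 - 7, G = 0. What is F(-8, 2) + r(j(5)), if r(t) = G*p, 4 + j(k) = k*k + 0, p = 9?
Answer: -7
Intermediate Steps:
F(H, b) = -7
j(k) = -4 + k² (j(k) = -4 + (k*k + 0) = -4 + (k² + 0) = -4 + k²)
r(t) = 0 (r(t) = 0*9 = 0)
F(-8, 2) + r(j(5)) = -7 + 0 = -7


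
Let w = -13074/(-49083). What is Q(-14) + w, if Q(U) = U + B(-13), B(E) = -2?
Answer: -257418/16361 ≈ -15.734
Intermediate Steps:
w = 4358/16361 (w = -13074*(-1/49083) = 4358/16361 ≈ 0.26637)
Q(U) = -2 + U (Q(U) = U - 2 = -2 + U)
Q(-14) + w = (-2 - 14) + 4358/16361 = -16 + 4358/16361 = -257418/16361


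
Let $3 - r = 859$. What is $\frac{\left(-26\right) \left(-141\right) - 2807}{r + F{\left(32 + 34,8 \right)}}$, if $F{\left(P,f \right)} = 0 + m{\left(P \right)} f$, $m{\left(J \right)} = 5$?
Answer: $- \frac{859}{816} \approx -1.0527$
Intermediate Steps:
$r = -856$ ($r = 3 - 859 = -856$)
$F{\left(P,f \right)} = 5 f$ ($F{\left(P,f \right)} = 0 + 5 f = 5 f$)
$\frac{\left(-26\right) \left(-141\right) - 2807}{r + F{\left(32 + 34,8 \right)}} = \frac{\left(-26\right) \left(-141\right) - 2807}{-856 + 5 \cdot 8} = \frac{3666 - 2807}{-856 + 40} = \frac{859}{-816} = 859 \left(- \frac{1}{816}\right) = - \frac{859}{816}$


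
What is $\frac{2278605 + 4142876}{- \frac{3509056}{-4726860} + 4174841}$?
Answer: $\frac{7588360419915}{4933473109579} \approx 1.5381$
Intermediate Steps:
$\frac{2278605 + 4142876}{- \frac{3509056}{-4726860} + 4174841} = \frac{6421481}{\left(-3509056\right) \left(- \frac{1}{4726860}\right) + 4174841} = \frac{6421481}{\frac{877264}{1181715} + 4174841} = \frac{6421481}{\frac{4933473109579}{1181715}} = 6421481 \cdot \frac{1181715}{4933473109579} = \frac{7588360419915}{4933473109579}$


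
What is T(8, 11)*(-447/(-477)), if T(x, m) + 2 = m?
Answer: 447/53 ≈ 8.4340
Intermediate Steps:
T(x, m) = -2 + m
T(8, 11)*(-447/(-477)) = (-2 + 11)*(-447/(-477)) = 9*(-447*(-1/477)) = 9*(149/159) = 447/53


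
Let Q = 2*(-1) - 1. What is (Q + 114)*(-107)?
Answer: -11877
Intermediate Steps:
Q = -3 (Q = -2 - 1 = -3)
(Q + 114)*(-107) = (-3 + 114)*(-107) = 111*(-107) = -11877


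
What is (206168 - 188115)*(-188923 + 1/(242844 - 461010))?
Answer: -744082832428607/218166 ≈ -3.4106e+9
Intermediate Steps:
(206168 - 188115)*(-188923 + 1/(242844 - 461010)) = 18053*(-188923 + 1/(-218166)) = 18053*(-188923 - 1/218166) = 18053*(-41216575219/218166) = -744082832428607/218166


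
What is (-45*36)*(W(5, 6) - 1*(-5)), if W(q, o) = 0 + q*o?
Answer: -56700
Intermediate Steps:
W(q, o) = o*q (W(q, o) = 0 + o*q = o*q)
(-45*36)*(W(5, 6) - 1*(-5)) = (-45*36)*(6*5 - 1*(-5)) = -1620*(30 + 5) = -1620*35 = -56700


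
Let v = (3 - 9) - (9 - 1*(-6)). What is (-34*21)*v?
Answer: 14994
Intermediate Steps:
v = -21 (v = -6 - (9 + 6) = -6 - 1*15 = -6 - 15 = -21)
(-34*21)*v = -34*21*(-21) = -714*(-21) = 14994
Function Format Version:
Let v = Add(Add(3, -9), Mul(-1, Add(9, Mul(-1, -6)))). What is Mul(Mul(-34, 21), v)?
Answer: 14994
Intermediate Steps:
v = -21 (v = Add(-6, Mul(-1, Add(9, 6))) = Add(-6, Mul(-1, 15)) = Add(-6, -15) = -21)
Mul(Mul(-34, 21), v) = Mul(Mul(-34, 21), -21) = Mul(-714, -21) = 14994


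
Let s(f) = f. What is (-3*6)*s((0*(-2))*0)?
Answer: 0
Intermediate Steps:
(-3*6)*s((0*(-2))*0) = (-3*6)*((0*(-2))*0) = -0*0 = -18*0 = 0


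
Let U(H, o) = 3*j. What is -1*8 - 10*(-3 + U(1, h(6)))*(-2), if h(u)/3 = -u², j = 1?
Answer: -8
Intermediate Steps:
h(u) = -3*u² (h(u) = 3*(-u²) = -3*u²)
U(H, o) = 3 (U(H, o) = 3*1 = 3)
-1*8 - 10*(-3 + U(1, h(6)))*(-2) = -1*8 - 10*(-3 + 3)*(-2) = -8 - 0*(-2) = -8 - 10*0 = -8 + 0 = -8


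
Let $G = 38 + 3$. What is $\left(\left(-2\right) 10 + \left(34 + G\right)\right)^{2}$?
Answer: $3025$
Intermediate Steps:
$G = 41$
$\left(\left(-2\right) 10 + \left(34 + G\right)\right)^{2} = \left(\left(-2\right) 10 + \left(34 + 41\right)\right)^{2} = \left(-20 + 75\right)^{2} = 55^{2} = 3025$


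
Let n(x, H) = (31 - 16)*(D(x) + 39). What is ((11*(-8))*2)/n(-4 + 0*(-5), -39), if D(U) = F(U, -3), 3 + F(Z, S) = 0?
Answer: -44/135 ≈ -0.32593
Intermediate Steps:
F(Z, S) = -3 (F(Z, S) = -3 + 0 = -3)
D(U) = -3
n(x, H) = 540 (n(x, H) = (31 - 16)*(-3 + 39) = 15*36 = 540)
((11*(-8))*2)/n(-4 + 0*(-5), -39) = ((11*(-8))*2)/540 = -88*2*(1/540) = -176*1/540 = -44/135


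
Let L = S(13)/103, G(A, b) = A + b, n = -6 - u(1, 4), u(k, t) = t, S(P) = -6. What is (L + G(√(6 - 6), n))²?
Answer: 1073296/10609 ≈ 101.17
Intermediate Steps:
n = -10 (n = -6 - 1*4 = -6 - 4 = -10)
L = -6/103 ≈ -0.058252
(L + G(√(6 - 6), n))² = (-6/103 + (√(6 - 6) - 10))² = (-6/103 + (√0 - 10))² = (-6/103 + (0 - 10))² = (-6/103 - 10)² = (-1036/103)² = 1073296/10609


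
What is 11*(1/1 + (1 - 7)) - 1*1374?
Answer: -1429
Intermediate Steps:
11*(1/1 + (1 - 7)) - 1*1374 = 11*(1*1 - 6) - 1374 = 11*(1 - 6) - 1374 = 11*(-5) - 1374 = -55 - 1374 = -1429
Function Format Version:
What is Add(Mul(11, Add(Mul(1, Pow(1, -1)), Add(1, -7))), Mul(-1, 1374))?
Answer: -1429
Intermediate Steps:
Add(Mul(11, Add(Mul(1, Pow(1, -1)), Add(1, -7))), Mul(-1, 1374)) = Add(Mul(11, Add(Mul(1, 1), -6)), -1374) = Add(Mul(11, Add(1, -6)), -1374) = Add(Mul(11, -5), -1374) = Add(-55, -1374) = -1429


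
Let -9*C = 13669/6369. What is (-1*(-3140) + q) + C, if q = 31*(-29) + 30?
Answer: 130162322/57321 ≈ 2270.8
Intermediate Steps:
C = -13669/57321 (C = -13669/(9*6369) = -⅑*13669/6369 = -13669/57321 ≈ -0.23846)
q = -869 (q = -899 + 30 = -869)
(-1*(-3140) + q) + C = (-1*(-3140) - 869) - 13669/57321 = (3140 - 869) - 13669/57321 = 2271 - 13669/57321 = 130162322/57321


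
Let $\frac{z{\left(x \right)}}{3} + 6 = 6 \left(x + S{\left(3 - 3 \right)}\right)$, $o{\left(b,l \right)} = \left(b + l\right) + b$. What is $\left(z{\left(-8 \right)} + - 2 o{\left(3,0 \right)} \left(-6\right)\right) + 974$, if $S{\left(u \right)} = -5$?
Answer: $794$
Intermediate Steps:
$o{\left(b,l \right)} = l + 2 b$
$z{\left(x \right)} = -108 + 18 x$ ($z{\left(x \right)} = -18 + 3 \cdot 6 \left(x - 5\right) = -18 + 3 \cdot 6 \left(-5 + x\right) = -18 + 3 \left(-30 + 6 x\right) = -18 + \left(-90 + 18 x\right) = -108 + 18 x$)
$\left(z{\left(-8 \right)} + - 2 o{\left(3,0 \right)} \left(-6\right)\right) + 974 = \left(\left(-108 + 18 \left(-8\right)\right) + - 2 \left(0 + 2 \cdot 3\right) \left(-6\right)\right) + 974 = \left(\left(-108 - 144\right) + - 2 \left(0 + 6\right) \left(-6\right)\right) + 974 = \left(-252 + \left(-2\right) 6 \left(-6\right)\right) + 974 = \left(-252 - -72\right) + 974 = \left(-252 + 72\right) + 974 = -180 + 974 = 794$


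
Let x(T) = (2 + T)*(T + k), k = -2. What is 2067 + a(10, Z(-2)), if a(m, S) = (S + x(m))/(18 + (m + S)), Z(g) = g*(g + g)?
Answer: 18629/9 ≈ 2069.9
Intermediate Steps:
x(T) = (-2 + T)*(2 + T) (x(T) = (2 + T)*(T - 2) = (2 + T)*(-2 + T) = (-2 + T)*(2 + T))
Z(g) = 2*g² (Z(g) = g*(2*g) = 2*g²)
a(m, S) = (-4 + S + m²)/(18 + S + m) (a(m, S) = (S + (-4 + m²))/(18 + (m + S)) = (-4 + S + m²)/(18 + (S + m)) = (-4 + S + m²)/(18 + S + m))
2067 + a(10, Z(-2)) = 2067 + (-4 + 2*(-2)² + 10²)/(18 + 2*(-2)² + 10) = 2067 + (-4 + 2*4 + 100)/(18 + 2*4 + 10) = 2067 + (-4 + 8 + 100)/(18 + 8 + 10) = 2067 + 104/36 = 2067 + (1/36)*104 = 2067 + 26/9 = 18629/9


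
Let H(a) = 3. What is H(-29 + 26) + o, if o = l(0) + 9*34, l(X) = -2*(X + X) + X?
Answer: 309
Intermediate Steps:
l(X) = -3*X (l(X) = -4*X + X = -3*X)
o = 306 (o = -3*0 + 9*34 = 0 + 306 = 306)
H(-29 + 26) + o = 3 + 306 = 309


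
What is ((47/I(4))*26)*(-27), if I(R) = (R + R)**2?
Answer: -16497/32 ≈ -515.53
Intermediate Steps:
I(R) = 4*R**2 (I(R) = (2*R)**2 = 4*R**2)
((47/I(4))*26)*(-27) = ((47/((4*4**2)))*26)*(-27) = ((47/((4*16)))*26)*(-27) = ((47/64)*26)*(-27) = (611/32)*(-27) = -16497/32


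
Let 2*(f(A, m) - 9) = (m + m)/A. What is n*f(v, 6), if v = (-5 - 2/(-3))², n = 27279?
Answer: 42964425/169 ≈ 2.5423e+5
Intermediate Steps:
v = 169/9 (v = (-5 - 2*(-⅓))² = (-5 + ⅔)² = (-13/3)² = 169/9 ≈ 18.778)
f(A, m) = 9 + m/A (f(A, m) = 9 + ((m + m)/A)/2 = 9 + ((2*m)/A)/2 = 9 + (2*m/A)/2 = 9 + m/A)
n*f(v, 6) = 27279*(9 + 6/(169/9)) = 27279*(9 + 6*(9/169)) = 27279*(9 + 54/169) = 27279*(1575/169) = 42964425/169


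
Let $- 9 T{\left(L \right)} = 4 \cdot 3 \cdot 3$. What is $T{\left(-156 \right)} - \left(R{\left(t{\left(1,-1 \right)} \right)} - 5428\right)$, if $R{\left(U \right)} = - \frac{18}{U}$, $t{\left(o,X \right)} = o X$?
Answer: $5406$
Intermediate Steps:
$t{\left(o,X \right)} = X o$
$T{\left(L \right)} = -4$ ($T{\left(L \right)} = - \frac{4 \cdot 3 \cdot 3}{9} = - \frac{12 \cdot 3}{9} = \left(- \frac{1}{9}\right) 36 = -4$)
$T{\left(-156 \right)} - \left(R{\left(t{\left(1,-1 \right)} \right)} - 5428\right) = -4 - \left(- \frac{18}{\left(-1\right) 1} - 5428\right) = -4 - \left(- \frac{18}{-1} - 5428\right) = -4 - \left(\left(-18\right) \left(-1\right) - 5428\right) = -4 - \left(18 - 5428\right) = -4 - -5410 = -4 + 5410 = 5406$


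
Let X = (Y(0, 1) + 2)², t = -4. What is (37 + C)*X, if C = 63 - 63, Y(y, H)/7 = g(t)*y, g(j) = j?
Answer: 148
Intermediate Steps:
Y(y, H) = -28*y (Y(y, H) = 7*(-4*y) = -28*y)
C = 0
X = 4 (X = (-28*0 + 2)² = (0 + 2)² = 2² = 4)
(37 + C)*X = (37 + 0)*4 = 37*4 = 148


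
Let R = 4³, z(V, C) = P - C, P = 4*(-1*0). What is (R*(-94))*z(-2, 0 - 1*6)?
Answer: -36096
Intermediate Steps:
P = 0 (P = 4*0 = 0)
z(V, C) = -C (z(V, C) = 0 - C = -C)
R = 64
(R*(-94))*z(-2, 0 - 1*6) = (64*(-94))*(-(0 - 1*6)) = -(-6016)*(0 - 6) = -(-6016)*(-6) = -6016*6 = -36096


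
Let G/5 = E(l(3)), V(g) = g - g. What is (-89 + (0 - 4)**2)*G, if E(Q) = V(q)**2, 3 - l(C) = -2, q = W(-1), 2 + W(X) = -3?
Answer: 0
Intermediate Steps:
W(X) = -5 (W(X) = -2 - 3 = -5)
q = -5
V(g) = 0
l(C) = 5 (l(C) = 3 - 1*(-2) = 3 + 2 = 5)
E(Q) = 0 (E(Q) = 0**2 = 0)
G = 0 (G = 5*0 = 0)
(-89 + (0 - 4)**2)*G = (-89 + (0 - 4)**2)*0 = (-89 + (-4)**2)*0 = (-89 + 16)*0 = -73*0 = 0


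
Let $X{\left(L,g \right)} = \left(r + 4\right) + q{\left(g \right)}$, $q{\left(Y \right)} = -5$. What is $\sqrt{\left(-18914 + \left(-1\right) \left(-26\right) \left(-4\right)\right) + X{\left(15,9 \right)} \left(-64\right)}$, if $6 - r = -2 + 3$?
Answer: $i \sqrt{19274} \approx 138.83 i$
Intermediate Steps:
$r = 5$ ($r = 6 - \left(-2 + 3\right) = 6 - 1 = 5$)
$X{\left(L,g \right)} = 4$ ($X{\left(L,g \right)} = \left(5 + 4\right) - 5 = 9 - 5 = 4$)
$\sqrt{\left(-18914 + \left(-1\right) \left(-26\right) \left(-4\right)\right) + X{\left(15,9 \right)} \left(-64\right)} = \sqrt{\left(-18914 + \left(-1\right) \left(-26\right) \left(-4\right)\right) + 4 \left(-64\right)} = \sqrt{\left(-18914 + 26 \left(-4\right)\right) - 256} = \sqrt{\left(-18914 - 104\right) - 256} = \sqrt{-19018 - 256} = \sqrt{-19274} = i \sqrt{19274}$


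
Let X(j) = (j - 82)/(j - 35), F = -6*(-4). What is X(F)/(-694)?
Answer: -29/3817 ≈ -0.0075976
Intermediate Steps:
F = 24
X(j) = (-82 + j)/(-35 + j)
X(F)/(-694) = ((-82 + 24)/(-35 + 24))/(-694) = (-58/(-11))*(-1/694) = -1/11*(-58)*(-1/694) = (58/11)*(-1/694) = -29/3817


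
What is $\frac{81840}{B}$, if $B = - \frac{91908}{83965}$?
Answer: $- \frac{572641300}{7659} \approx -74767.0$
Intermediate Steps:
$B = - \frac{91908}{83965}$ ($B = \left(-91908\right) \frac{1}{83965} = - \frac{91908}{83965} \approx -1.0946$)
$\frac{81840}{B} = \frac{81840}{- \frac{91908}{83965}} = 81840 \left(- \frac{83965}{91908}\right) = - \frac{572641300}{7659}$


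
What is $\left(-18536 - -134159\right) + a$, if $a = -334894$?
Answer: $-219271$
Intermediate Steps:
$\left(-18536 - -134159\right) + a = \left(-18536 - -134159\right) - 334894 = \left(-18536 + 134159\right) - 334894 = 115623 - 334894 = -219271$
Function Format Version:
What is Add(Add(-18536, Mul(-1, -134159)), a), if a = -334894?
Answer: -219271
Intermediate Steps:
Add(Add(-18536, Mul(-1, -134159)), a) = Add(Add(-18536, Mul(-1, -134159)), -334894) = Add(Add(-18536, 134159), -334894) = Add(115623, -334894) = -219271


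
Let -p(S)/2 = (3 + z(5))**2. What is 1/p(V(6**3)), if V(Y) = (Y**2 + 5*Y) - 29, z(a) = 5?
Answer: -1/128 ≈ -0.0078125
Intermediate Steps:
V(Y) = -29 + Y**2 + 5*Y
p(S) = -128 (p(S) = -2*(3 + 5)**2 = -2*8**2 = -2*64 = -128)
1/p(V(6**3)) = 1/(-128) = -1/128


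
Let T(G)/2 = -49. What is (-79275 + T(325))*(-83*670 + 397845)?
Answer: -27164218655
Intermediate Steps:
T(G) = -98 (T(G) = 2*(-49) = -98)
(-79275 + T(325))*(-83*670 + 397845) = (-79275 - 98)*(-83*670 + 397845) = -79373*(-55610 + 397845) = -79373*342235 = -27164218655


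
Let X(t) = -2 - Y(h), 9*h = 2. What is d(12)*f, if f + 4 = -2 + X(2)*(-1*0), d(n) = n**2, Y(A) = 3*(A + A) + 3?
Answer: -864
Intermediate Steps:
h = 2/9 (h = (1/9)*2 = 2/9 ≈ 0.22222)
Y(A) = 3 + 6*A (Y(A) = 3*(2*A) + 3 = 6*A + 3 = 3 + 6*A)
X(t) = -19/3 (X(t) = -2 - (3 + 6*(2/9)) = -2 - (3 + 4/3) = -2 - 1*13/3 = -2 - 13/3 = -19/3)
f = -6 (f = -4 + (-2 - (-19)*0/3) = -4 + (-2 - 19/3*0) = -4 + (-2 + 0) = -4 - 2 = -6)
d(12)*f = 12**2*(-6) = 144*(-6) = -864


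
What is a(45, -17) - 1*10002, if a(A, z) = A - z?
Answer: -9940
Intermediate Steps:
a(45, -17) - 1*10002 = (45 - 1*(-17)) - 1*10002 = (45 + 17) - 10002 = 62 - 10002 = -9940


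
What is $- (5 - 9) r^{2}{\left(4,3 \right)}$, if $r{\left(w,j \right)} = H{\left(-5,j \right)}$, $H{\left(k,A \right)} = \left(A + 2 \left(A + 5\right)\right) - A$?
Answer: $1024$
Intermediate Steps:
$H{\left(k,A \right)} = 10 + 2 A$ ($H{\left(k,A \right)} = \left(A + 2 \left(5 + A\right)\right) - A = \left(A + \left(10 + 2 A\right)\right) - A = \left(10 + 3 A\right) - A = 10 + 2 A$)
$r{\left(w,j \right)} = 10 + 2 j$
$- (5 - 9) r^{2}{\left(4,3 \right)} = - (5 - 9) \left(10 + 2 \cdot 3\right)^{2} = - (5 - 9) \left(10 + 6\right)^{2} = \left(-1\right) \left(-4\right) 16^{2} = 4 \cdot 256 = 1024$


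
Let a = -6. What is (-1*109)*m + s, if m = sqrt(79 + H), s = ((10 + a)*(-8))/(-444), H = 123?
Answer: 8/111 - 109*sqrt(202) ≈ -1549.1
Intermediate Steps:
s = 8/111 (s = ((10 - 6)*(-8))/(-444) = (4*(-8))*(-1/444) = -32*(-1/444) = 8/111 ≈ 0.072072)
m = sqrt(202) (m = sqrt(79 + 123) = sqrt(202) ≈ 14.213)
(-1*109)*m + s = (-1*109)*sqrt(202) + 8/111 = -109*sqrt(202) + 8/111 = 8/111 - 109*sqrt(202)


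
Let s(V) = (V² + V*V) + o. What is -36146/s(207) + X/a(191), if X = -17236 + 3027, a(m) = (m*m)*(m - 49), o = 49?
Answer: -188465575215/444195355594 ≈ -0.42429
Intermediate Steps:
a(m) = m²*(-49 + m)
X = -14209
s(V) = 49 + 2*V² (s(V) = (V² + V*V) + 49 = (V² + V²) + 49 = 2*V² + 49 = 49 + 2*V²)
-36146/s(207) + X/a(191) = -36146/(49 + 2*207²) - 14209*1/(36481*(-49 + 191)) = -36146/(49 + 2*42849) - 14209/(36481*142) = -36146/(49 + 85698) - 14209/5180302 = -36146/85747 - 14209*1/5180302 = -36146*1/85747 - 14209/5180302 = -36146/85747 - 14209/5180302 = -188465575215/444195355594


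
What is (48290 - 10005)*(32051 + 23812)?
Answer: 2138714955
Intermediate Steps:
(48290 - 10005)*(32051 + 23812) = 38285*55863 = 2138714955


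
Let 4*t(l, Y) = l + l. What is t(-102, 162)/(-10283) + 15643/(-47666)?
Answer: -158426003/490149478 ≈ -0.32322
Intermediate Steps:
t(l, Y) = l/2 (t(l, Y) = (l + l)/4 = (2*l)/4 = l/2)
t(-102, 162)/(-10283) + 15643/(-47666) = ((½)*(-102))/(-10283) + 15643/(-47666) = -51*(-1/10283) + 15643*(-1/47666) = 51/10283 - 15643/47666 = -158426003/490149478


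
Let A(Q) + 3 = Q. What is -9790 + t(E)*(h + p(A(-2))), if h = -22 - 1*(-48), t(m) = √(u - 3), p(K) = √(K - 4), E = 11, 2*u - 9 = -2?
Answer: -9790 + √2*(26 + 3*I)/2 ≈ -9771.6 + 2.1213*I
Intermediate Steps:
u = 7/2 (u = 9/2 + (½)*(-2) = 9/2 - 1 = 7/2 ≈ 3.5000)
A(Q) = -3 + Q
p(K) = √(-4 + K)
t(m) = √2/2 (t(m) = √(7/2 - 3) = √(½) = √2/2)
h = 26 (h = -22 + 48 = 26)
-9790 + t(E)*(h + p(A(-2))) = -9790 + (√2/2)*(26 + √(-4 + (-3 - 2))) = -9790 + (√2/2)*(26 + √(-4 - 5)) = -9790 + (√2/2)*(26 + √(-9)) = -9790 + (√2/2)*(26 + 3*I) = -9790 + √2*(26 + 3*I)/2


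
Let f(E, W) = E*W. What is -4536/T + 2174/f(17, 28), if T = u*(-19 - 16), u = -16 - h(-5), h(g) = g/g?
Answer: -3637/1190 ≈ -3.0563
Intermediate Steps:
h(g) = 1
u = -17 (u = -16 - 1*1 = -16 - 1 = -17)
T = 595 (T = -17*(-19 - 16) = -17*(-35) = 595)
-4536/T + 2174/f(17, 28) = -4536/595 + 2174/((17*28)) = -4536*1/595 + 2174/476 = -648/85 + 2174*(1/476) = -648/85 + 1087/238 = -3637/1190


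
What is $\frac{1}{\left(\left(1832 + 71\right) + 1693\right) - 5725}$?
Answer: $- \frac{1}{2129} \approx -0.0004697$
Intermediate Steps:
$\frac{1}{\left(\left(1832 + 71\right) + 1693\right) - 5725} = \frac{1}{\left(1903 + 1693\right) - 5725} = \frac{1}{3596 - 5725} = \frac{1}{-2129} = - \frac{1}{2129}$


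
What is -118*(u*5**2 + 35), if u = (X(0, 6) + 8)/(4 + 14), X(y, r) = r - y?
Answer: -57820/9 ≈ -6424.4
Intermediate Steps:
u = 7/9 (u = ((6 - 1*0) + 8)/(4 + 14) = ((6 + 0) + 8)/18 = (6 + 8)*(1/18) = 14*(1/18) = 7/9 ≈ 0.77778)
-118*(u*5**2 + 35) = -118*((7/9)*5**2 + 35) = -118*((7/9)*25 + 35) = -118*(175/9 + 35) = -118*490/9 = -57820/9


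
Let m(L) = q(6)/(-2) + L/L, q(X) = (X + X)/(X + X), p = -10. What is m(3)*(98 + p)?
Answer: 44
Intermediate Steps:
q(X) = 1 (q(X) = (2*X)/((2*X)) = (2*X)*(1/(2*X)) = 1)
m(L) = 1/2 (m(L) = 1/(-2) + L/L = 1*(-1/2) + 1 = -1/2 + 1 = 1/2)
m(3)*(98 + p) = (98 - 10)/2 = (1/2)*88 = 44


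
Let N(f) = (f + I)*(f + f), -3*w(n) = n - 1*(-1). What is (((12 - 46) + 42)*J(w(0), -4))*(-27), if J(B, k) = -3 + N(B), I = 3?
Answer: 1032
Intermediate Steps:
w(n) = -⅓ - n/3 (w(n) = -(n - 1*(-1))/3 = -(n + 1)/3 = -(1 + n)/3 = -⅓ - n/3)
N(f) = 2*f*(3 + f) (N(f) = (f + 3)*(f + f) = (3 + f)*(2*f) = 2*f*(3 + f))
J(B, k) = -3 + 2*B*(3 + B)
(((12 - 46) + 42)*J(w(0), -4))*(-27) = (((12 - 46) + 42)*(-3 + 2*(-⅓ - ⅓*0)*(3 + (-⅓ - ⅓*0))))*(-27) = ((-34 + 42)*(-3 + 2*(-⅓ + 0)*(3 + (-⅓ + 0))))*(-27) = (8*(-3 + 2*(-⅓)*(3 - ⅓)))*(-27) = (8*(-3 + 2*(-⅓)*(8/3)))*(-27) = (8*(-3 - 16/9))*(-27) = (8*(-43/9))*(-27) = -344/9*(-27) = 1032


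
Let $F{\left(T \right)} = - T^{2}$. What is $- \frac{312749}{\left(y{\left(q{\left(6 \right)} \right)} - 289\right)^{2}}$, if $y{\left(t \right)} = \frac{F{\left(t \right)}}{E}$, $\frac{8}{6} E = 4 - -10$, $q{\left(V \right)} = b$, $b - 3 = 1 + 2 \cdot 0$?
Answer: $- \frac{137922309}{37222201} \approx -3.7054$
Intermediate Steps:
$b = 4$ ($b = 3 + \left(1 + 2 \cdot 0\right) = 3 + \left(1 + 0\right) = 3 + 1 = 4$)
$q{\left(V \right)} = 4$
$E = \frac{21}{2}$ ($E = \frac{3 \left(4 - -10\right)}{4} = \frac{3 \left(4 + 10\right)}{4} = \frac{3}{4} \cdot 14 = \frac{21}{2} \approx 10.5$)
$y{\left(t \right)} = - \frac{2 t^{2}}{21}$ ($y{\left(t \right)} = \frac{\left(-1\right) t^{2}}{\frac{21}{2}} = - t^{2} \cdot \frac{2}{21} = - \frac{2 t^{2}}{21}$)
$- \frac{312749}{\left(y{\left(q{\left(6 \right)} \right)} - 289\right)^{2}} = - \frac{312749}{\left(- \frac{2 \cdot 4^{2}}{21} - 289\right)^{2}} = - \frac{312749}{\left(\left(- \frac{2}{21}\right) 16 - 289\right)^{2}} = - \frac{312749}{\left(- \frac{32}{21} - 289\right)^{2}} = - \frac{312749}{\left(- \frac{6101}{21}\right)^{2}} = - \frac{312749}{\frac{37222201}{441}} = \left(-312749\right) \frac{441}{37222201} = - \frac{137922309}{37222201}$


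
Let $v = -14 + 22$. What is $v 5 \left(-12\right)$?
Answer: $-480$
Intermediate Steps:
$v = 8$
$v 5 \left(-12\right) = 8 \cdot 5 \left(-12\right) = 40 \left(-12\right) = -480$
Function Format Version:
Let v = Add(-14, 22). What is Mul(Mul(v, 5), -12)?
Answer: -480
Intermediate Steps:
v = 8
Mul(Mul(v, 5), -12) = Mul(Mul(8, 5), -12) = Mul(40, -12) = -480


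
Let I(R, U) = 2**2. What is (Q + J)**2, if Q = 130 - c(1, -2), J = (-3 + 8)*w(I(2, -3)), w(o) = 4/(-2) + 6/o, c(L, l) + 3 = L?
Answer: 67081/4 ≈ 16770.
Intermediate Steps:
c(L, l) = -3 + L
I(R, U) = 4
w(o) = -2 + 6/o (w(o) = 4*(-1/2) + 6/o = -2 + 6/o)
J = -5/2 (J = (-3 + 8)*(-2 + 6/4) = 5*(-2 + 6*(1/4)) = 5*(-2 + 3/2) = 5*(-1/2) = -5/2 ≈ -2.5000)
Q = 132 (Q = 130 - (-3 + 1) = 130 - 1*(-2) = 130 + 2 = 132)
(Q + J)**2 = (132 - 5/2)**2 = (259/2)**2 = 67081/4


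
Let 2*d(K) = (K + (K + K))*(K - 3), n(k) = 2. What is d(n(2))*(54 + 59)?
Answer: -339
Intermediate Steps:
d(K) = 3*K*(-3 + K)/2 (d(K) = ((K + (K + K))*(K - 3))/2 = ((K + 2*K)*(-3 + K))/2 = ((3*K)*(-3 + K))/2 = (3*K*(-3 + K))/2 = 3*K*(-3 + K)/2)
d(n(2))*(54 + 59) = ((3/2)*2*(-3 + 2))*(54 + 59) = ((3/2)*2*(-1))*113 = -3*113 = -339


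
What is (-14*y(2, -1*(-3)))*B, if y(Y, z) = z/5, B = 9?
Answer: -378/5 ≈ -75.600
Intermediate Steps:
y(Y, z) = z/5 (y(Y, z) = z*(1/5) = z/5)
(-14*y(2, -1*(-3)))*B = -14*(-1*(-3))/5*9 = -14*3/5*9 = -42/5*9 = -378/5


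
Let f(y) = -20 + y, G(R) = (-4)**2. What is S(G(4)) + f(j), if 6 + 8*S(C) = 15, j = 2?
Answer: -135/8 ≈ -16.875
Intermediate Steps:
G(R) = 16
S(C) = 9/8 (S(C) = -3/4 + (1/8)*15 = -3/4 + 15/8 = 9/8)
S(G(4)) + f(j) = 9/8 + (-20 + 2) = 9/8 - 18 = -135/8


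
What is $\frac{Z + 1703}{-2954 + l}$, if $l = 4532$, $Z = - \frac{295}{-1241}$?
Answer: $\frac{1056859}{979149} \approx 1.0794$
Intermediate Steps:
$Z = \frac{295}{1241}$ ($Z = \left(-295\right) \left(- \frac{1}{1241}\right) = \frac{295}{1241} \approx 0.23771$)
$\frac{Z + 1703}{-2954 + l} = \frac{\frac{295}{1241} + 1703}{-2954 + 4532} = \frac{2113718}{1241 \cdot 1578} = \frac{2113718}{1241} \cdot \frac{1}{1578} = \frac{1056859}{979149}$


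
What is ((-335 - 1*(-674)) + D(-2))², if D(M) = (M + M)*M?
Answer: 120409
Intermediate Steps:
D(M) = 2*M² (D(M) = (2*M)*M = 2*M²)
((-335 - 1*(-674)) + D(-2))² = ((-335 - 1*(-674)) + 2*(-2)²)² = ((-335 + 674) + 2*4)² = (339 + 8)² = 347² = 120409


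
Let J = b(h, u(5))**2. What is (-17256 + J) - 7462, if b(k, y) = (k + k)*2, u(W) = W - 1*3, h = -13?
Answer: -22014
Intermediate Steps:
u(W) = -3 + W (u(W) = W - 3 = -3 + W)
b(k, y) = 4*k (b(k, y) = (2*k)*2 = 4*k)
J = 2704 (J = (4*(-13))**2 = (-52)**2 = 2704)
(-17256 + J) - 7462 = (-17256 + 2704) - 7462 = -14552 - 7462 = -22014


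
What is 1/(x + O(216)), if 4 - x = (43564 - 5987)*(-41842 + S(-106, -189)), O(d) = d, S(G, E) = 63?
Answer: 1/1569929703 ≈ 6.3697e-10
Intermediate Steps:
x = 1569929487 (x = 4 - (43564 - 5987)*(-41842 + 63) = 4 - 37577*(-41779) = 4 - 1*(-1569929483) = 4 + 1569929483 = 1569929487)
1/(x + O(216)) = 1/(1569929487 + 216) = 1/1569929703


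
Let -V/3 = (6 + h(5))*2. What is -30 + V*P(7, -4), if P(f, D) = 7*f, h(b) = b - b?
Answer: -1794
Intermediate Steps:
h(b) = 0
V = -36 (V = -3*(6 + 0)*2 = -18*2 = -3*12 = -36)
-30 + V*P(7, -4) = -30 - 252*7 = -30 - 36*49 = -30 - 1764 = -1794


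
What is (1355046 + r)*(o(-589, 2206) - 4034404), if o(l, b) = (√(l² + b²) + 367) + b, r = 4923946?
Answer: -25315834594352 + 6278992*√5213357 ≈ -2.5301e+13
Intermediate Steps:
o(l, b) = 367 + b + √(b² + l²) (o(l, b) = (√(b² + l²) + 367) + b = (367 + √(b² + l²)) + b = 367 + b + √(b² + l²))
(1355046 + r)*(o(-589, 2206) - 4034404) = (1355046 + 4923946)*((367 + 2206 + √(2206² + (-589)²)) - 4034404) = 6278992*((367 + 2206 + √(4866436 + 346921)) - 4034404) = 6278992*((367 + 2206 + √5213357) - 4034404) = 6278992*((2573 + √5213357) - 4034404) = 6278992*(-4031831 + √5213357) = -25315834594352 + 6278992*√5213357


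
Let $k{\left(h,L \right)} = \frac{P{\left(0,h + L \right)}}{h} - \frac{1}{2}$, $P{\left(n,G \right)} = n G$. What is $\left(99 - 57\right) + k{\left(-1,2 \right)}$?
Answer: $\frac{83}{2} \approx 41.5$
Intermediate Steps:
$P{\left(n,G \right)} = G n$
$k{\left(h,L \right)} = - \frac{1}{2}$ ($k{\left(h,L \right)} = \frac{\left(h + L\right) 0}{h} - \frac{1}{2} = \frac{\left(L + h\right) 0}{h} - \frac{1}{2} = \frac{0}{h} - \frac{1}{2} = 0 - \frac{1}{2} = - \frac{1}{2}$)
$\left(99 - 57\right) + k{\left(-1,2 \right)} = \left(99 - 57\right) - \frac{1}{2} = 42 - \frac{1}{2} = \frac{83}{2}$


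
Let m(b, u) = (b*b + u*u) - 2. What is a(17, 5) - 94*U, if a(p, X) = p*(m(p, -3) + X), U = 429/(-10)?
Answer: 45748/5 ≈ 9149.6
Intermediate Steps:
U = -429/10 (U = 429*(-⅒) = -429/10 ≈ -42.900)
m(b, u) = -2 + b² + u² (m(b, u) = (b² + u²) - 2 = -2 + b² + u²)
a(p, X) = p*(7 + X + p²) (a(p, X) = p*((-2 + p² + (-3)²) + X) = p*((-2 + p² + 9) + X) = p*((7 + p²) + X) = p*(7 + X + p²))
a(17, 5) - 94*U = 17*(7 + 5 + 17²) - 94*(-429/10) = 17*(7 + 5 + 289) + 20163/5 = 17*301 + 20163/5 = 5117 + 20163/5 = 45748/5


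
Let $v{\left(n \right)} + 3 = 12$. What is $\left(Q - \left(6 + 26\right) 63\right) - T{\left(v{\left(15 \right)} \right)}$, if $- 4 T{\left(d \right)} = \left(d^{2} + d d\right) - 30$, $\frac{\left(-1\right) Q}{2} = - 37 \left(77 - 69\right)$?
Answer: $-1391$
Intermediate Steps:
$v{\left(n \right)} = 9$ ($v{\left(n \right)} = -3 + 12 = 9$)
$Q = 592$ ($Q = - 2 \left(- 37 \left(77 - 69\right)\right) = - 2 \left(\left(-37\right) 8\right) = \left(-2\right) \left(-296\right) = 592$)
$T{\left(d \right)} = \frac{15}{2} - \frac{d^{2}}{2}$ ($T{\left(d \right)} = - \frac{\left(d^{2} + d d\right) - 30}{4} = - \frac{\left(d^{2} + d^{2}\right) - 30}{4} = - \frac{2 d^{2} - 30}{4} = - \frac{-30 + 2 d^{2}}{4} = \frac{15}{2} - \frac{d^{2}}{2}$)
$\left(Q - \left(6 + 26\right) 63\right) - T{\left(v{\left(15 \right)} \right)} = \left(592 - \left(6 + 26\right) 63\right) - \left(\frac{15}{2} - \frac{9^{2}}{2}\right) = \left(592 - 32 \cdot 63\right) - \left(\frac{15}{2} - \frac{81}{2}\right) = \left(592 - 2016\right) - \left(\frac{15}{2} - \frac{81}{2}\right) = \left(592 - 2016\right) - -33 = -1424 + 33 = -1391$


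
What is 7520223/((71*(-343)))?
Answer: -7520223/24353 ≈ -308.80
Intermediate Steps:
7520223/((71*(-343))) = 7520223/(-24353) = 7520223*(-1/24353) = -7520223/24353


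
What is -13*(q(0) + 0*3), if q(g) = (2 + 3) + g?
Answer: -65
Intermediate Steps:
q(g) = 5 + g
-13*(q(0) + 0*3) = -13*((5 + 0) + 0*3) = -13*(5 + 0) = -13*5 = -65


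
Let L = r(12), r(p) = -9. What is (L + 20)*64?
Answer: 704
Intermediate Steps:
L = -9
(L + 20)*64 = (-9 + 20)*64 = 11*64 = 704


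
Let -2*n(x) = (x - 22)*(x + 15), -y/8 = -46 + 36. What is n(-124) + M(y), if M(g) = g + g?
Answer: -7797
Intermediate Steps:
y = 80 (y = -8*(-46 + 36) = -8*(-10) = 80)
n(x) = -(-22 + x)*(15 + x)/2 (n(x) = -(x - 22)*(x + 15)/2 = -(-22 + x)*(15 + x)/2)
M(g) = 2*g
n(-124) + M(y) = (165 - 1/2*(-124)**2 + (7/2)*(-124)) + 2*80 = (165 - 1/2*15376 - 434) + 160 = (165 - 7688 - 434) + 160 = -7957 + 160 = -7797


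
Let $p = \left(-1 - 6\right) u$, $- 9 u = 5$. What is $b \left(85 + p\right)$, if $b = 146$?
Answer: $\frac{116800}{9} \approx 12978.0$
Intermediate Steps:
$u = - \frac{5}{9}$ ($u = \left(- \frac{1}{9}\right) 5 = - \frac{5}{9} \approx -0.55556$)
$p = \frac{35}{9}$ ($p = \left(-1 - 6\right) \left(- \frac{5}{9}\right) = \left(-7\right) \left(- \frac{5}{9}\right) = \frac{35}{9} \approx 3.8889$)
$b \left(85 + p\right) = 146 \left(85 + \frac{35}{9}\right) = 146 \cdot \frac{800}{9} = \frac{116800}{9}$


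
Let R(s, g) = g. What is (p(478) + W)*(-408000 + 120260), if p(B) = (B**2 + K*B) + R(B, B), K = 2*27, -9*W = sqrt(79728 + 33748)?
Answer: -73308670760 + 575480*sqrt(28369)/9 ≈ -7.3298e+10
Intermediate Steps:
W = -2*sqrt(28369)/9 (W = -sqrt(79728 + 33748)/9 = -2*sqrt(28369)/9 ≈ -37.429)
K = 54
p(B) = B**2 + 55*B (p(B) = (B**2 + 54*B) + B = B**2 + 55*B)
(p(478) + W)*(-408000 + 120260) = (478*(55 + 478) - 2*sqrt(28369)/9)*(-408000 + 120260) = (478*533 - 2*sqrt(28369)/9)*(-287740) = (254774 - 2*sqrt(28369)/9)*(-287740) = -73308670760 + 575480*sqrt(28369)/9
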